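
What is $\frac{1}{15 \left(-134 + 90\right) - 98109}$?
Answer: $- \frac{1}{98769} \approx -1.0125 \cdot 10^{-5}$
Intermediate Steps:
$\frac{1}{15 \left(-134 + 90\right) - 98109} = \frac{1}{15 \left(-44\right) - 98109} = \frac{1}{-660 - 98109} = \frac{1}{-98769} = - \frac{1}{98769}$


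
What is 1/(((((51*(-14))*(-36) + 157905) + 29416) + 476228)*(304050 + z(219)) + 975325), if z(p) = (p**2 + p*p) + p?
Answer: 1/275833822648 ≈ 3.6254e-12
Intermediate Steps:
z(p) = p + 2*p**2 (z(p) = (p**2 + p**2) + p = 2*p**2 + p = p + 2*p**2)
1/(((((51*(-14))*(-36) + 157905) + 29416) + 476228)*(304050 + z(219)) + 975325) = 1/(((((51*(-14))*(-36) + 157905) + 29416) + 476228)*(304050 + 219*(1 + 2*219)) + 975325) = 1/((((-714*(-36) + 157905) + 29416) + 476228)*(304050 + 219*(1 + 438)) + 975325) = 1/((((25704 + 157905) + 29416) + 476228)*(304050 + 219*439) + 975325) = 1/(((183609 + 29416) + 476228)*(304050 + 96141) + 975325) = 1/((213025 + 476228)*400191 + 975325) = 1/(689253*400191 + 975325) = 1/(275832847323 + 975325) = 1/275833822648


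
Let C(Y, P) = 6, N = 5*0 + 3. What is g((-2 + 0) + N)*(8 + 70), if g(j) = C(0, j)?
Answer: 468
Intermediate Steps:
N = 3 (N = 0 + 3 = 3)
g(j) = 6
g((-2 + 0) + N)*(8 + 70) = 6*(8 + 70) = 6*78 = 468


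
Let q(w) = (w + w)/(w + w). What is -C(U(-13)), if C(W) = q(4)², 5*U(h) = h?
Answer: -1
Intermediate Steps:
q(w) = 1 (q(w) = (2*w)/((2*w)) = (2*w)*(1/(2*w)) = 1)
U(h) = h/5
C(W) = 1 (C(W) = 1² = 1)
-C(U(-13)) = -1*1 = -1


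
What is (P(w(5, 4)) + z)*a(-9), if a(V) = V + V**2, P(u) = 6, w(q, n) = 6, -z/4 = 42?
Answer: -11664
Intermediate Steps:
z = -168 (z = -4*42 = -168)
(P(w(5, 4)) + z)*a(-9) = (6 - 168)*(-9*(1 - 9)) = -(-1458)*(-8) = -162*72 = -11664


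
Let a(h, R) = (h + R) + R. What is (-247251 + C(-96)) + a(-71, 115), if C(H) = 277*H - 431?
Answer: -274115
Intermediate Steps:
a(h, R) = h + 2*R (a(h, R) = (R + h) + R = h + 2*R)
C(H) = -431 + 277*H
(-247251 + C(-96)) + a(-71, 115) = (-247251 + (-431 + 277*(-96))) + (-71 + 2*115) = (-247251 + (-431 - 26592)) + (-71 + 230) = (-247251 - 27023) + 159 = -274274 + 159 = -274115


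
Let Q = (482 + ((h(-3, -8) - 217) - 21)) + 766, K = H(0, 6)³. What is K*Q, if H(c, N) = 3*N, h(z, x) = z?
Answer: 5872824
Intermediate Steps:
K = 5832 (K = (3*6)³ = 18³ = 5832)
Q = 1007 (Q = (482 + ((-3 - 217) - 21)) + 766 = (482 + (-220 - 21)) + 766 = (482 - 241) + 766 = 241 + 766 = 1007)
K*Q = 5832*1007 = 5872824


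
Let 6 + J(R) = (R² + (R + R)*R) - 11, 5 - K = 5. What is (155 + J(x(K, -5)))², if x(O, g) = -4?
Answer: 34596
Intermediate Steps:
K = 0 (K = 5 - 1*5 = 5 - 5 = 0)
J(R) = -17 + 3*R² (J(R) = -6 + ((R² + (R + R)*R) - 11) = -6 + ((R² + (2*R)*R) - 11) = -6 + ((R² + 2*R²) - 11) = -6 + (3*R² - 11) = -6 + (-11 + 3*R²) = -17 + 3*R²)
(155 + J(x(K, -5)))² = (155 + (-17 + 3*(-4)²))² = (155 + (-17 + 3*16))² = (155 + (-17 + 48))² = (155 + 31)² = 186² = 34596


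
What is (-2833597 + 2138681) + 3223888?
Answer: 2528972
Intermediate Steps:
(-2833597 + 2138681) + 3223888 = -694916 + 3223888 = 2528972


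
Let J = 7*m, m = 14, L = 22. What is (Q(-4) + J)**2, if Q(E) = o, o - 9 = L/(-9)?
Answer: 885481/81 ≈ 10932.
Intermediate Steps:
o = 59/9 (o = 9 + 22/(-9) = 9 + 22*(-1/9) = 9 - 22/9 = 59/9 ≈ 6.5556)
Q(E) = 59/9
J = 98 (J = 7*14 = 98)
(Q(-4) + J)**2 = (59/9 + 98)**2 = (941/9)**2 = 885481/81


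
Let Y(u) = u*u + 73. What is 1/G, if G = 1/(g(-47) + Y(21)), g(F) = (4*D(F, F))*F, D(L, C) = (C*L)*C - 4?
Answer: 19519990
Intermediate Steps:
Y(u) = 73 + u² (Y(u) = u² + 73 = 73 + u²)
D(L, C) = -4 + L*C² (D(L, C) = L*C² - 4 = -4 + L*C²)
g(F) = F*(-16 + 4*F³) (g(F) = (4*(-4 + F*F²))*F = (4*(-4 + F³))*F = (-16 + 4*F³)*F = F*(-16 + 4*F³))
G = 1/19519990 (G = 1/(4*(-47)*(-4 + (-47)³) + (73 + 21²)) = 1/(4*(-47)*(-4 - 103823) + (73 + 441)) = 1/(4*(-47)*(-103827) + 514) = 1/(19519476 + 514) = 1/19519990 ≈ 5.1230e-8)
1/G = 1/(1/19519990) = 19519990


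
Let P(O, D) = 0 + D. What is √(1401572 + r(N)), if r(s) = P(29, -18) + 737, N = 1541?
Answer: √1402291 ≈ 1184.2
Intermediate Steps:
P(O, D) = D
r(s) = 719 (r(s) = -18 + 737 = 719)
√(1401572 + r(N)) = √(1401572 + 719) = √1402291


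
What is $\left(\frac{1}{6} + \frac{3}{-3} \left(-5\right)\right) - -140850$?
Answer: $\frac{845131}{6} \approx 1.4086 \cdot 10^{5}$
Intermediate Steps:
$\left(\frac{1}{6} + \frac{3}{-3} \left(-5\right)\right) - -140850 = \left(\frac{1}{6} + 3 \left(- \frac{1}{3}\right) \left(-5\right)\right) + 140850 = \left(\frac{1}{6} - -5\right) + 140850 = \left(\frac{1}{6} + 5\right) + 140850 = \frac{31}{6} + 140850 = \frac{845131}{6}$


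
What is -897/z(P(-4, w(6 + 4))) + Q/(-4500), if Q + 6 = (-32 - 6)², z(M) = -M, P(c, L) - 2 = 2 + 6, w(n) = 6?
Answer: 100553/1125 ≈ 89.380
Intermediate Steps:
P(c, L) = 10 (P(c, L) = 2 + (2 + 6) = 2 + 8 = 10)
Q = 1438 (Q = -6 + (-32 - 6)² = -6 + (-38)² = -6 + 1444 = 1438)
-897/z(P(-4, w(6 + 4))) + Q/(-4500) = -897/((-1*10)) + 1438/(-4500) = -897/(-10) + 1438*(-1/4500) = -897*(-⅒) - 719/2250 = 897/10 - 719/2250 = 100553/1125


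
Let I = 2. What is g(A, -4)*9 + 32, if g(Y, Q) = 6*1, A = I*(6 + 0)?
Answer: 86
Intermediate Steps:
A = 12 (A = 2*(6 + 0) = 2*6 = 12)
g(Y, Q) = 6
g(A, -4)*9 + 32 = 6*9 + 32 = 54 + 32 = 86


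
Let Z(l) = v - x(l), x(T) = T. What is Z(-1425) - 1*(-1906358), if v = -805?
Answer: 1906978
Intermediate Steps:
Z(l) = -805 - l
Z(-1425) - 1*(-1906358) = (-805 - 1*(-1425)) - 1*(-1906358) = (-805 + 1425) + 1906358 = 620 + 1906358 = 1906978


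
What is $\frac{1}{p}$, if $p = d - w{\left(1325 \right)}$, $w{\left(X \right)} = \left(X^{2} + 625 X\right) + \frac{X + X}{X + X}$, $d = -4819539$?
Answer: $- \frac{1}{7403290} \approx -1.3507 \cdot 10^{-7}$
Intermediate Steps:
$w{\left(X \right)} = 1 + X^{2} + 625 X$ ($w{\left(X \right)} = \left(X^{2} + 625 X\right) + \frac{2 X}{2 X} = \left(X^{2} + 625 X\right) + 2 X \frac{1}{2 X} = \left(X^{2} + 625 X\right) + 1 = 1 + X^{2} + 625 X$)
$p = -7403290$ ($p = -4819539 - \left(1 + 1325^{2} + 625 \cdot 1325\right) = -4819539 - \left(1 + 1755625 + 828125\right) = -4819539 - 2583751 = -7403290$)
$\frac{1}{p} = \frac{1}{-7403290} = - \frac{1}{7403290}$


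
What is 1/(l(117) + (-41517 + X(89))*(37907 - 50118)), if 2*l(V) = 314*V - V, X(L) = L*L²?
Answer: -2/16202788123 ≈ -1.2344e-10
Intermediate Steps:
X(L) = L³
l(V) = 313*V/2 (l(V) = (314*V - V)/2 = (313*V)/2 = 313*V/2)
1/(l(117) + (-41517 + X(89))*(37907 - 50118)) = 1/((313/2)*117 + (-41517 + 89³)*(37907 - 50118)) = 1/(36621/2 + (-41517 + 704969)*(-12211)) = 1/(36621/2 + 663452*(-12211)) = 1/(36621/2 - 8101412372) = 1/(-16202788123/2) = -2/16202788123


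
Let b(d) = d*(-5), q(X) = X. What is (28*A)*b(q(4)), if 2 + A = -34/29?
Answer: 51520/29 ≈ 1776.6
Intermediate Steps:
b(d) = -5*d
A = -92/29 (A = -2 - 34/29 = -92/29 ≈ -3.1724)
(28*A)*b(q(4)) = (28*(-92/29))*(-5*4) = -2576/29*(-20) = 51520/29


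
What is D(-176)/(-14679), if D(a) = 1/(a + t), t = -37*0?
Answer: 1/2583504 ≈ 3.8707e-7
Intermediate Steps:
t = 0
D(a) = 1/a (D(a) = 1/(a + 0) = 1/a)
D(-176)/(-14679) = 1/(-176*(-14679)) = -1/176*(-1/14679) = 1/2583504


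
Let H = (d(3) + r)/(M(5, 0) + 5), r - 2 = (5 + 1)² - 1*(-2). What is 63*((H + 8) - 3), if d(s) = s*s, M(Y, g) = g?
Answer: 4662/5 ≈ 932.40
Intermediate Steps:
d(s) = s²
r = 40 (r = 2 + ((5 + 1)² - 1*(-2)) = 2 + (6² + 2) = 2 + (36 + 2) = 2 + 38 = 40)
H = 49/5 (H = (3² + 40)/(0 + 5) = (9 + 40)/5 = 49*(⅕) = 49/5 ≈ 9.8000)
63*((H + 8) - 3) = 63*((49/5 + 8) - 3) = 63*(89/5 - 3) = 63*(74/5) = 4662/5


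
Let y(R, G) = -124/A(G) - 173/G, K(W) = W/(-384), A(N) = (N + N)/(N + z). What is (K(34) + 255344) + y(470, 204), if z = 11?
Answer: 833226479/3264 ≈ 2.5528e+5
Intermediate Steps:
A(N) = 2*N/(11 + N) (A(N) = (N + N)/(N + 11) = (2*N)/(11 + N) = 2*N/(11 + N))
K(W) = -W/384 (K(W) = W*(-1/384) = -W/384)
y(R, G) = -173/G - 62*(11 + G)/G (y(R, G) = -124*(11 + G)/(2*G) - 173/G = -62*(11 + G)/G - 173/G = -173/G - 62*(11 + G)/G)
(K(34) + 255344) + y(470, 204) = (-1/384*34 + 255344) + (-62 - 855/204) = (-17/192 + 255344) + (-62 - 855*1/204) = 49026031/192 + (-62 - 285/68) = 49026031/192 - 4501/68 = 833226479/3264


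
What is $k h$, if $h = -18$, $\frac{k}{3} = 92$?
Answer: $-4968$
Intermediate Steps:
$k = 276$ ($k = 3 \cdot 92 = 276$)
$k h = 276 \left(-18\right) = -4968$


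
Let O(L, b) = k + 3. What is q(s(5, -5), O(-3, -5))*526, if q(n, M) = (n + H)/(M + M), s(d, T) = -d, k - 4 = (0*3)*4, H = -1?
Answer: -1578/7 ≈ -225.43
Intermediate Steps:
k = 4 (k = 4 + (0*3)*4 = 4 + 0*4 = 4 + 0 = 4)
O(L, b) = 7 (O(L, b) = 4 + 3 = 7)
q(n, M) = (-1 + n)/(2*M) (q(n, M) = (n - 1)/(M + M) = (-1 + n)/((2*M)) = (-1 + n)*(1/(2*M)) = (-1 + n)/(2*M))
q(s(5, -5), O(-3, -5))*526 = ((1/2)*(-1 - 1*5)/7)*526 = ((1/2)*(1/7)*(-1 - 5))*526 = ((1/2)*(1/7)*(-6))*526 = -3/7*526 = -1578/7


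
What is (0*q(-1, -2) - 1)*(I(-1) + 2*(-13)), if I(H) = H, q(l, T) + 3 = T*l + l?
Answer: 27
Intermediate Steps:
q(l, T) = -3 + l + T*l (q(l, T) = -3 + (T*l + l) = -3 + (l + T*l) = -3 + l + T*l)
(0*q(-1, -2) - 1)*(I(-1) + 2*(-13)) = (0*(-3 - 1 - 2*(-1)) - 1)*(-1 + 2*(-13)) = (0*(-3 - 1 + 2) - 1)*(-1 - 26) = (0*(-2) - 1)*(-27) = (0 - 1)*(-27) = -1*(-27) = 27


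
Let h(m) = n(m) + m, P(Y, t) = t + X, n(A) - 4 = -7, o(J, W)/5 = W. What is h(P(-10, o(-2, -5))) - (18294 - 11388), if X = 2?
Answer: -6932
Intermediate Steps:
o(J, W) = 5*W
n(A) = -3 (n(A) = 4 - 7 = -3)
P(Y, t) = 2 + t (P(Y, t) = t + 2 = 2 + t)
h(m) = -3 + m
h(P(-10, o(-2, -5))) - (18294 - 11388) = (-3 + (2 + 5*(-5))) - (18294 - 11388) = (-3 + (2 - 25)) - 1*6906 = (-3 - 23) - 6906 = -26 - 6906 = -6932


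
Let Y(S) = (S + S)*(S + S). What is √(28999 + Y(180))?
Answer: √158599 ≈ 398.25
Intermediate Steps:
Y(S) = 4*S² (Y(S) = (2*S)*(2*S) = 4*S²)
√(28999 + Y(180)) = √(28999 + 4*180²) = √(28999 + 4*32400) = √(28999 + 129600) = √158599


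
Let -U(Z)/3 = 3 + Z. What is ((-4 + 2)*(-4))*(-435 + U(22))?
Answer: -4080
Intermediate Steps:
U(Z) = -9 - 3*Z (U(Z) = -3*(3 + Z) = -9 - 3*Z)
((-4 + 2)*(-4))*(-435 + U(22)) = ((-4 + 2)*(-4))*(-435 + (-9 - 3*22)) = (-2*(-4))*(-435 + (-9 - 66)) = 8*(-435 - 75) = 8*(-510) = -4080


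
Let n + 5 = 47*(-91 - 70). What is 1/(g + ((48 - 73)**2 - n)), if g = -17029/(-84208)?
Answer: 84208/690270005 ≈ 0.00012199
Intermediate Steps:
n = -7572 (n = -5 + 47*(-91 - 70) = -5 + 47*(-161) = -5 - 7567 = -7572)
g = 17029/84208 (g = -17029*(-1/84208) = 17029/84208 ≈ 0.20223)
1/(g + ((48 - 73)**2 - n)) = 1/(17029/84208 + ((48 - 73)**2 - 1*(-7572))) = 1/(17029/84208 + ((-25)**2 + 7572)) = 1/(17029/84208 + (625 + 7572)) = 1/(17029/84208 + 8197) = 1/(690270005/84208) = 84208/690270005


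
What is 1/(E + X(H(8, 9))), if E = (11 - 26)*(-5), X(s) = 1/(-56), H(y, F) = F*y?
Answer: 56/4199 ≈ 0.013337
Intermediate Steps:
X(s) = -1/56
E = 75 (E = -15*(-5) = 75)
1/(E + X(H(8, 9))) = 1/(75 - 1/56) = 1/(4199/56) = 56/4199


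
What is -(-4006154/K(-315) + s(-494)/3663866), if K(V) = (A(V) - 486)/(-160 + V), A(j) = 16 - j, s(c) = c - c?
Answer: 380584630/31 ≈ 1.2277e+7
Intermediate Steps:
s(c) = 0
K(V) = (-470 - V)/(-160 + V) (K(V) = ((16 - V) - 486)/(-160 + V) = (-470 - V)/(-160 + V))
-(-4006154/K(-315) + s(-494)/3663866) = -(-4006154*(-160 - 315)/(-470 - 1*(-315)) + 0/3663866) = -(-4006154*(-475/(-470 + 315)) + 0*(1/3663866)) = -(-4006154/((-1/475*(-155))) + 0) = -(-4006154/31/95 + 0) = -(-4006154*95/31 + 0) = -(-380584630/31 + 0) = -1*(-380584630/31) = 380584630/31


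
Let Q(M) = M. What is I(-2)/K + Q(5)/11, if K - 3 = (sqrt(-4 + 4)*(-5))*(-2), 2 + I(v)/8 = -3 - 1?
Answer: -171/11 ≈ -15.545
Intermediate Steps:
I(v) = -48 (I(v) = -16 + 8*(-3 - 1) = -16 + 8*(-4) = -16 - 32 = -48)
K = 3 (K = 3 + (sqrt(-4 + 4)*(-5))*(-2) = 3 + (sqrt(0)*(-5))*(-2) = 3 + (0*(-5))*(-2) = 3 + 0*(-2) = 3 + 0 = 3)
I(-2)/K + Q(5)/11 = -48/3 + 5/11 = -48*1/3 + 5*(1/11) = -16 + 5/11 = -171/11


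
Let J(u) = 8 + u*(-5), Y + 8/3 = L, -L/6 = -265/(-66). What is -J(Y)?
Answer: -4679/33 ≈ -141.79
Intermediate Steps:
L = -265/11 (L = -(-1590)/(-66) = -(-1590)*(-1)/66 = -6*265/66 = -265/11 ≈ -24.091)
Y = -883/33 (Y = -8/3 - 265/11 = -883/33 ≈ -26.758)
J(u) = 8 - 5*u
-J(Y) = -(8 - 5*(-883/33)) = -(8 + 4415/33) = -1*4679/33 = -4679/33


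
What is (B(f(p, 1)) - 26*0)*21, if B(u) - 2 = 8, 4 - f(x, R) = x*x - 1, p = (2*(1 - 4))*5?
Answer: 210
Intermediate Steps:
p = -30 (p = (2*(-3))*5 = -6*5 = -30)
f(x, R) = 5 - x**2 (f(x, R) = 4 - (x*x - 1) = 4 - (x**2 - 1) = 4 - (-1 + x**2) = 4 + (1 - x**2) = 5 - x**2)
B(u) = 10 (B(u) = 2 + 8 = 10)
(B(f(p, 1)) - 26*0)*21 = (10 - 26*0)*21 = (10 + 0)*21 = 10*21 = 210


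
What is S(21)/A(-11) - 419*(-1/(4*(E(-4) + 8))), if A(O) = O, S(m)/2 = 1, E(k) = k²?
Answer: 4417/1056 ≈ 4.1828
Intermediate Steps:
S(m) = 2 (S(m) = 2*1 = 2)
S(21)/A(-11) - 419*(-1/(4*(E(-4) + 8))) = 2/(-11) - 419*(-1/(4*((-4)² + 8))) = 2*(-1/11) - 419*(-1/(4*(16 + 8))) = -2/11 - 419/(24*(-4)) = -2/11 - 419/(-96) = -2/11 - 419*(-1/96) = -2/11 + 419/96 = 4417/1056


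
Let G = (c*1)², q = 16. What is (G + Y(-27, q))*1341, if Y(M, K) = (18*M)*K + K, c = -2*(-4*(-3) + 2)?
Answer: -9354816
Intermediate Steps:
c = -28 (c = -2*(12 + 2) = -2*14 = -28)
Y(M, K) = K + 18*K*M (Y(M, K) = 18*K*M + K = K + 18*K*M)
G = 784 (G = (-28*1)² = (-28)² = 784)
(G + Y(-27, q))*1341 = (784 + 16*(1 + 18*(-27)))*1341 = (784 + 16*(1 - 486))*1341 = (784 + 16*(-485))*1341 = (784 - 7760)*1341 = -6976*1341 = -9354816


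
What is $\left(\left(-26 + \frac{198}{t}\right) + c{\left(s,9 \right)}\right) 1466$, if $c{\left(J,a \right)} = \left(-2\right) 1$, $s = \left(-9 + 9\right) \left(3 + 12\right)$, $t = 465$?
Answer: $- \frac{6265684}{155} \approx -40424.0$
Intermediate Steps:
$s = 0$ ($s = 0 \cdot 15 = 0$)
$c{\left(J,a \right)} = -2$
$\left(\left(-26 + \frac{198}{t}\right) + c{\left(s,9 \right)}\right) 1466 = \left(\left(-26 + \frac{198}{465}\right) - 2\right) 1466 = \left(\left(-26 + 198 \cdot \frac{1}{465}\right) - 2\right) 1466 = \left(\left(-26 + \frac{66}{155}\right) - 2\right) 1466 = \left(- \frac{3964}{155} - 2\right) 1466 = \left(- \frac{4274}{155}\right) 1466 = - \frac{6265684}{155}$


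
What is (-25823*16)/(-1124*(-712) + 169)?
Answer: -59024/114351 ≈ -0.51616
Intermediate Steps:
(-25823*16)/(-1124*(-712) + 169) = -413168/(800288 + 169) = -413168/800457 = -413168*1/800457 = -59024/114351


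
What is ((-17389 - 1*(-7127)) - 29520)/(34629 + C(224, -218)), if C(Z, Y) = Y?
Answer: -39782/34411 ≈ -1.1561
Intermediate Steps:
((-17389 - 1*(-7127)) - 29520)/(34629 + C(224, -218)) = ((-17389 - 1*(-7127)) - 29520)/(34629 - 218) = ((-17389 + 7127) - 29520)/34411 = (-10262 - 29520)*(1/34411) = -39782*1/34411 = -39782/34411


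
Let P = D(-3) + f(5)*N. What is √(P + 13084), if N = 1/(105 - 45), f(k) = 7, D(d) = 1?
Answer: √11776605/30 ≈ 114.39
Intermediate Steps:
N = 1/60 ≈ 0.016667
P = 67/60 (P = 1 + 7*(1/60) = 1 + 7/60 = 67/60 ≈ 1.1167)
√(P + 13084) = √(67/60 + 13084) = √(785107/60) = √11776605/30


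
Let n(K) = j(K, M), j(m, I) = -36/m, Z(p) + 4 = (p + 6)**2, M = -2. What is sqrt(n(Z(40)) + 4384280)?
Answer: sqrt(8487966047)/44 ≈ 2093.9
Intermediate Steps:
Z(p) = -4 + (6 + p)**2 (Z(p) = -4 + (p + 6)**2 = -4 + (6 + p)**2)
n(K) = -36/K
sqrt(n(Z(40)) + 4384280) = sqrt(-36/(-4 + (6 + 40)**2) + 4384280) = sqrt(-36/(-4 + 46**2) + 4384280) = sqrt(-36/(-4 + 2116) + 4384280) = sqrt(-36/2112 + 4384280) = sqrt(-36*1/2112 + 4384280) = sqrt(-3/176 + 4384280) = sqrt(771633277/176) = sqrt(8487966047)/44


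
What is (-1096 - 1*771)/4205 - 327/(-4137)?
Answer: -2116248/5798695 ≈ -0.36495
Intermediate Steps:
(-1096 - 1*771)/4205 - 327/(-4137) = (-1096 - 771)*(1/4205) - 327*(-1/4137) = -1867*1/4205 + 109/1379 = -1867/4205 + 109/1379 = -2116248/5798695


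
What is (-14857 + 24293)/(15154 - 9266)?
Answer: 2359/1472 ≈ 1.6026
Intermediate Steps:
(-14857 + 24293)/(15154 - 9266) = 9436/5888 = 9436*(1/5888) = 2359/1472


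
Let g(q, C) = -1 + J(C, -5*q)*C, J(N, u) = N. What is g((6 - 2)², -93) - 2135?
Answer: 6513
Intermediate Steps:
g(q, C) = -1 + C² (g(q, C) = -1 + C*C = -1 + C²)
g((6 - 2)², -93) - 2135 = (-1 + (-93)²) - 2135 = (-1 + 8649) - 2135 = 8648 - 2135 = 6513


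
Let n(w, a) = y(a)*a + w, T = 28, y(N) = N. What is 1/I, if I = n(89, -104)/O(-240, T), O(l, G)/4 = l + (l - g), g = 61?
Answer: -2164/10905 ≈ -0.19844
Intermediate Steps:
n(w, a) = w + a**2 (n(w, a) = a*a + w = a**2 + w = w + a**2)
O(l, G) = -244 + 8*l (O(l, G) = 4*(l + (l - 1*61)) = 4*(l + (l - 61)) = 4*(l + (-61 + l)) = 4*(-61 + 2*l) = -244 + 8*l)
I = -10905/2164 (I = (89 + (-104)**2)/(-244 + 8*(-240)) = (89 + 10816)/(-244 - 1920) = 10905/(-2164) = 10905*(-1/2164) = -10905/2164 ≈ -5.0393)
1/I = 1/(-10905/2164) = -2164/10905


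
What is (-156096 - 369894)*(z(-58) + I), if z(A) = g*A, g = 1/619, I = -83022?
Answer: 27030981669240/619 ≈ 4.3669e+10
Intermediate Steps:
g = 1/619 ≈ 0.0016155
z(A) = A/619
(-156096 - 369894)*(z(-58) + I) = (-156096 - 369894)*((1/619)*(-58) - 83022) = -525990*(-58/619 - 83022) = -525990*(-51390676/619) = 27030981669240/619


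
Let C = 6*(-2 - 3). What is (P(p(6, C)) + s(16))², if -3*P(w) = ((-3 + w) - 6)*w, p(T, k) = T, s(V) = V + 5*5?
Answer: 2209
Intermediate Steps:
C = -30 (C = 6*(-5) = -30)
s(V) = 25 + V (s(V) = V + 25 = 25 + V)
P(w) = -w*(-9 + w)/3 (P(w) = -((-3 + w) - 6)*w/3 = -(-9 + w)*w/3 = -w*(-9 + w)/3)
(P(p(6, C)) + s(16))² = ((⅓)*6*(9 - 1*6) + (25 + 16))² = ((⅓)*6*(9 - 6) + 41)² = ((⅓)*6*3 + 41)² = (6 + 41)² = 47² = 2209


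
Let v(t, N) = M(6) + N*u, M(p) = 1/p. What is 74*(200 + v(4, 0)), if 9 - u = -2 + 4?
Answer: 44437/3 ≈ 14812.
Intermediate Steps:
M(p) = 1/p
u = 7 (u = 9 - (-2 + 4) = 9 - 1*2 = 9 - 2 = 7)
v(t, N) = ⅙ + 7*N (v(t, N) = 1/6 + N*7 = ⅙ + 7*N)
74*(200 + v(4, 0)) = 74*(200 + (⅙ + 7*0)) = 74*(200 + (⅙ + 0)) = 74*(200 + ⅙) = 74*(1201/6) = 44437/3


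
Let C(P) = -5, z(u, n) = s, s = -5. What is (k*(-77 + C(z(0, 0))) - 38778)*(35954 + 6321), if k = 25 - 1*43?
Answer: -1576942050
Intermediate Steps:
z(u, n) = -5
k = -18 (k = 25 - 43 = -18)
(k*(-77 + C(z(0, 0))) - 38778)*(35954 + 6321) = (-18*(-77 - 5) - 38778)*(35954 + 6321) = (-18*(-82) - 38778)*42275 = (1476 - 38778)*42275 = -37302*42275 = -1576942050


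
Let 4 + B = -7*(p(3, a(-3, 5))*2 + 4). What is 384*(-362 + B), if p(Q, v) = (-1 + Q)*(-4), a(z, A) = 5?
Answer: -108288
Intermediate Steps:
p(Q, v) = 4 - 4*Q
B = 80 (B = -4 - 7*((4 - 4*3)*2 + 4) = -4 - 7*((4 - 12)*2 + 4) = -4 - 7*(-8*2 + 4) = -4 - 7*(-16 + 4) = -4 - 7*(-12) = -4 + 84 = 80)
384*(-362 + B) = 384*(-362 + 80) = 384*(-282) = -108288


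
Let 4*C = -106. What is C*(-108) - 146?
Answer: 2716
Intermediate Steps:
C = -53/2 (C = (1/4)*(-106) = -53/2 ≈ -26.500)
C*(-108) - 146 = -53/2*(-108) - 146 = 2862 - 146 = 2716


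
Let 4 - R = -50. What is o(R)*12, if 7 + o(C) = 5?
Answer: -24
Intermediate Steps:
R = 54 (R = 4 - 1*(-50) = 4 + 50 = 54)
o(C) = -2 (o(C) = -7 + 5 = -2)
o(R)*12 = -2*12 = -24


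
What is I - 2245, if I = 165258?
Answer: 163013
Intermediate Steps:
I - 2245 = 165258 - 2245 = 163013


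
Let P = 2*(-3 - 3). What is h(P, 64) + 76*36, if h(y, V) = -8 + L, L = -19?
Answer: 2709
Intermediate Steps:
P = -12 (P = 2*(-6) = -12)
h(y, V) = -27 (h(y, V) = -8 - 19 = -27)
h(P, 64) + 76*36 = -27 + 76*36 = -27 + 2736 = 2709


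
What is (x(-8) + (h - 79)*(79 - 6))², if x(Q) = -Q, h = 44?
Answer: 6487209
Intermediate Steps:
(x(-8) + (h - 79)*(79 - 6))² = (-1*(-8) + (44 - 79)*(79 - 6))² = (8 - 35*73)² = (8 - 2555)² = (-2547)² = 6487209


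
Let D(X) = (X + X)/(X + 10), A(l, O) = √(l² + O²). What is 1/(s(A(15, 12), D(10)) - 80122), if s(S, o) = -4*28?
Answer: -1/80234 ≈ -1.2464e-5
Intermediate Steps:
A(l, O) = √(O² + l²)
D(X) = 2*X/(10 + X) (D(X) = (2*X)/(10 + X) = 2*X/(10 + X))
s(S, o) = -112
1/(s(A(15, 12), D(10)) - 80122) = 1/(-112 - 80122) = 1/(-80234) = -1/80234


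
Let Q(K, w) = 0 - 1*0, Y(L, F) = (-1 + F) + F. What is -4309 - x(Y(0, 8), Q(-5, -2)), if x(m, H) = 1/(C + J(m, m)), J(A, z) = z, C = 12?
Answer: -116344/27 ≈ -4309.0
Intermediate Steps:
Y(L, F) = -1 + 2*F
Q(K, w) = 0 (Q(K, w) = 0 + 0 = 0)
x(m, H) = 1/(12 + m)
-4309 - x(Y(0, 8), Q(-5, -2)) = -4309 - 1/(12 + (-1 + 2*8)) = -4309 - 1/(12 + (-1 + 16)) = -4309 - 1/(12 + 15) = -4309 - 1/27 = -116344/27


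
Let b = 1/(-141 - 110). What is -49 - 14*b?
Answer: -12285/251 ≈ -48.944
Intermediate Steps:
b = -1/251 (b = 1/(-251) = -1/251 ≈ -0.0039841)
-49 - 14*b = -49 - 14*(-1/251) = -49 + 14/251 = -12285/251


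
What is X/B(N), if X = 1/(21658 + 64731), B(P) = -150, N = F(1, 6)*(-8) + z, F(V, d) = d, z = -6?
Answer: -1/12958350 ≈ -7.7170e-8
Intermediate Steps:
N = -54 (N = 6*(-8) - 6 = -48 - 6 = -54)
X = 1/86389 ≈ 1.1576e-5
X/B(N) = (1/86389)/(-150) = (1/86389)*(-1/150) = -1/12958350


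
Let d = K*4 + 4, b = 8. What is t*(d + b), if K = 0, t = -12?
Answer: -144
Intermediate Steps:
d = 4 (d = 0*4 + 4 = 0 + 4 = 4)
t*(d + b) = -12*(4 + 8) = -12*12 = -144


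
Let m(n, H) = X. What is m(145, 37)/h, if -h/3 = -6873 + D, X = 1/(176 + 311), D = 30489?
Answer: -1/34502976 ≈ -2.8983e-8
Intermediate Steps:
X = 1/487 ≈ 0.0020534
m(n, H) = 1/487
h = -70848 (h = -3*(-6873 + 30489) = -3*23616 = -70848)
m(145, 37)/h = (1/487)/(-70848) = (1/487)*(-1/70848) = -1/34502976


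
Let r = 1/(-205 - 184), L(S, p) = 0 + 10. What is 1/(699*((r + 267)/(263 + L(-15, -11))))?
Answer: 35399/24199846 ≈ 0.0014628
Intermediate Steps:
L(S, p) = 10
r = -1/389 (r = 1/(-389) = -1/389 ≈ -0.0025707)
1/(699*((r + 267)/(263 + L(-15, -11)))) = 1/(699*((-1/389 + 267)/(263 + 10))) = 1/(699*((103862/389)/273)) = 1/(699*((103862/389)*(1/273))) = 1/(699*(103862/106197)) = 1/(24199846/35399) = 35399/24199846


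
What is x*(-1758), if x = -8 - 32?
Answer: 70320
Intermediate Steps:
x = -40
x*(-1758) = -40*(-1758) = 70320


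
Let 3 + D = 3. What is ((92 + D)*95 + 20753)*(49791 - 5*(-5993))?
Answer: 2352243708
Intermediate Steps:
D = 0 (D = -3 + 3 = 0)
((92 + D)*95 + 20753)*(49791 - 5*(-5993)) = ((92 + 0)*95 + 20753)*(49791 - 5*(-5993)) = (92*95 + 20753)*(49791 + 29965) = (8740 + 20753)*79756 = 29493*79756 = 2352243708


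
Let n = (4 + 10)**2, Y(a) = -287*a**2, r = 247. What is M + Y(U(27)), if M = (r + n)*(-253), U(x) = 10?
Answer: -140779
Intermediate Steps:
n = 196 (n = 14**2 = 196)
M = -112079 (M = (247 + 196)*(-253) = 443*(-253) = -112079)
M + Y(U(27)) = -112079 - 287*10**2 = -112079 - 287*100 = -112079 - 28700 = -140779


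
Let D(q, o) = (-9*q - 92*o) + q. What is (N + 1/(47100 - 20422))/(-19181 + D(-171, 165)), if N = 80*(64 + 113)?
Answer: -377760481/880187254 ≈ -0.42918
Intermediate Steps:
D(q, o) = -92*o - 8*q (D(q, o) = (-92*o - 9*q) + q = -92*o - 8*q)
N = 14160 (N = 80*177 = 14160)
(N + 1/(47100 - 20422))/(-19181 + D(-171, 165)) = (14160 + 1/(47100 - 20422))/(-19181 + (-92*165 - 8*(-171))) = (14160 + 1/26678)/(-19181 + (-15180 + 1368)) = (14160 + 1/26678)/(-19181 - 13812) = (377760481/26678)/(-32993) = (377760481/26678)*(-1/32993) = -377760481/880187254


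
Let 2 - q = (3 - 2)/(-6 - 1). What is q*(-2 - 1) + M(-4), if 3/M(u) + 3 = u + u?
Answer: -516/77 ≈ -6.7013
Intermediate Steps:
M(u) = 3/(-3 + 2*u) (M(u) = 3/(-3 + (u + u)) = 3/(-3 + 2*u))
q = 15/7 (q = 2 - (3 - 2)/(-6 - 1) = 2 - 1/(-7) = 2 - (-1)/7 = 2 - 1*(-⅐) = 2 + ⅐ = 15/7 ≈ 2.1429)
q*(-2 - 1) + M(-4) = 15*(-2 - 1)/7 + 3/(-3 + 2*(-4)) = (15/7)*(-3) + 3/(-3 - 8) = -45/7 + 3/(-11) = -45/7 + 3*(-1/11) = -45/7 - 3/11 = -516/77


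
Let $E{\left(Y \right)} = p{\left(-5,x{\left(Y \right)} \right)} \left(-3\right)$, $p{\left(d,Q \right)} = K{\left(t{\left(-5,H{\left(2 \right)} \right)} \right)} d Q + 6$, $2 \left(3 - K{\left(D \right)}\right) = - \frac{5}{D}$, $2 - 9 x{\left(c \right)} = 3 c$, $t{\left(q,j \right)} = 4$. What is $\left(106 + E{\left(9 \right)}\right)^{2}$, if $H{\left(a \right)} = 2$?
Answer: $\frac{2289169}{576} \approx 3974.3$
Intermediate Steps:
$x{\left(c \right)} = \frac{2}{9} - \frac{c}{3}$ ($x{\left(c \right)} = \frac{2}{9} - \frac{3 c}{9} = \frac{2}{9} - \frac{c}{3}$)
$K{\left(D \right)} = 3 + \frac{5}{2 D}$ ($K{\left(D \right)} = 3 - \frac{\left(-5\right) \frac{1}{D}}{2} = 3 + \frac{5}{2 D}$)
$p{\left(d,Q \right)} = 6 + \frac{29 Q d}{8}$ ($p{\left(d,Q \right)} = \left(3 + \frac{5}{2 \cdot 4}\right) d Q + 6 = \left(3 + \frac{5}{2} \cdot \frac{1}{4}\right) d Q + 6 = \left(3 + \frac{5}{8}\right) d Q + 6 = \frac{29 d}{8} Q + 6 = \frac{29 Q d}{8} + 6 = 6 + \frac{29 Q d}{8}$)
$E{\left(Y \right)} = - \frac{71}{12} - \frac{145 Y}{8}$ ($E{\left(Y \right)} = \left(6 + \frac{29}{8} \left(\frac{2}{9} - \frac{Y}{3}\right) \left(-5\right)\right) \left(-3\right) = \left(6 + \left(- \frac{145}{36} + \frac{145 Y}{24}\right)\right) \left(-3\right) = \left(\frac{71}{36} + \frac{145 Y}{24}\right) \left(-3\right) = - \frac{71}{12} - \frac{145 Y}{8}$)
$\left(106 + E{\left(9 \right)}\right)^{2} = \left(106 - \frac{4057}{24}\right)^{2} = \left(- \frac{1513}{24}\right)^{2} = \frac{2289169}{576}$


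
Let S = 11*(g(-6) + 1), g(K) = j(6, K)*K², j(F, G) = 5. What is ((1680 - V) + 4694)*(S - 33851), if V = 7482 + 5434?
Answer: 208428120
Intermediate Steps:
g(K) = 5*K²
V = 12916
S = 1991 (S = 11*(5*(-6)² + 1) = 11*(5*36 + 1) = 11*(180 + 1) = 11*181 = 1991)
((1680 - V) + 4694)*(S - 33851) = ((1680 - 1*12916) + 4694)*(1991 - 33851) = ((1680 - 12916) + 4694)*(-31860) = (-11236 + 4694)*(-31860) = -6542*(-31860) = 208428120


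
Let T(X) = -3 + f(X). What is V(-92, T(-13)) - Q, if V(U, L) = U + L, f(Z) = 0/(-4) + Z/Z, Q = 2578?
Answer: -2672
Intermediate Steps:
f(Z) = 1 (f(Z) = 0*(-1/4) + 1 = 0 + 1 = 1)
T(X) = -2 (T(X) = -3 + 1 = -2)
V(U, L) = L + U
V(-92, T(-13)) - Q = (-2 - 92) - 1*2578 = -94 - 2578 = -2672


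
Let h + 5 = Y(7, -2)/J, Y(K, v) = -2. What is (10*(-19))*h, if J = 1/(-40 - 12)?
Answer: -18810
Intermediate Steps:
J = -1/52 (J = 1/(-52) = -1/52 ≈ -0.019231)
h = 99 (h = -5 - 2/(-1/52) = -5 - 2*(-52) = -5 + 104 = 99)
(10*(-19))*h = (10*(-19))*99 = -190*99 = -18810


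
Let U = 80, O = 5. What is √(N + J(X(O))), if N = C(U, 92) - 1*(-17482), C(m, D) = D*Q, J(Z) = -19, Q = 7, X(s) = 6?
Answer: √18107 ≈ 134.56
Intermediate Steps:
C(m, D) = 7*D (C(m, D) = D*7 = 7*D)
N = 18126 (N = 7*92 - 1*(-17482) = 644 + 17482 = 18126)
√(N + J(X(O))) = √(18126 - 19) = √18107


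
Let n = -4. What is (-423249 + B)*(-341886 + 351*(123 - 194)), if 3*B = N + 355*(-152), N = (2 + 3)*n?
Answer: 161850776563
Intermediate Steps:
N = -20 (N = (2 + 3)*(-4) = 5*(-4) = -20)
B = -53980/3 (B = (-20 + 355*(-152))/3 = (-20 - 53960)/3 = (⅓)*(-53980) = -53980/3 ≈ -17993.)
(-423249 + B)*(-341886 + 351*(123 - 194)) = (-423249 - 53980/3)*(-341886 + 351*(123 - 194)) = -1323727*(-341886 + 351*(-71))/3 = -1323727*(-341886 - 24921)/3 = -1323727/3*(-366807) = 161850776563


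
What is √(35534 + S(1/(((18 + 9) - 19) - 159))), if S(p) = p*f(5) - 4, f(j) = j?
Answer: 5*√32404751/151 ≈ 188.49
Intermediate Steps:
S(p) = -4 + 5*p (S(p) = p*5 - 4 = 5*p - 4 = -4 + 5*p)
√(35534 + S(1/(((18 + 9) - 19) - 159))) = √(35534 + (-4 + 5/(((18 + 9) - 19) - 159))) = √(35534 + (-4 + 5/((27 - 19) - 159))) = √(35534 + (-4 + 5/(8 - 159))) = √(35534 + (-4 + 5/(-151))) = √(35534 + (-4 + 5*(-1/151))) = √(35534 + (-4 - 5/151)) = √(35534 - 609/151) = √(5365025/151) = 5*√32404751/151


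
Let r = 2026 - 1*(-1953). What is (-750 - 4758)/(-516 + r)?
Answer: -5508/3463 ≈ -1.5905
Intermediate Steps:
r = 3979 (r = 2026 + 1953 = 3979)
(-750 - 4758)/(-516 + r) = (-750 - 4758)/(-516 + 3979) = -5508/3463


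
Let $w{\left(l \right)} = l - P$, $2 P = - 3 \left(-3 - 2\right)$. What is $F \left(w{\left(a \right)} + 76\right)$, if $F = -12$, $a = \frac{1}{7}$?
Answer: $- \frac{5766}{7} \approx -823.71$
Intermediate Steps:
$a = \frac{1}{7} \approx 0.14286$
$P = \frac{15}{2}$ ($P = \frac{\left(-3\right) \left(-3 - 2\right)}{2} = \frac{\left(-3\right) \left(-5\right)}{2} = \frac{1}{2} \cdot 15 = \frac{15}{2} \approx 7.5$)
$w{\left(l \right)} = - \frac{15}{2} + l$ ($w{\left(l \right)} = l - \frac{15}{2} = - \frac{15}{2} + l$)
$F \left(w{\left(a \right)} + 76\right) = - 12 \left(\left(- \frac{15}{2} + \frac{1}{7}\right) + 76\right) = - 12 \left(- \frac{103}{14} + 76\right) = \left(-12\right) \frac{961}{14} = - \frac{5766}{7}$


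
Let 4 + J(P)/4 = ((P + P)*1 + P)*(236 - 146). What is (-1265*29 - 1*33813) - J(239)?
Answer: -328602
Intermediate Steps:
J(P) = -16 + 1080*P (J(P) = -16 + 4*(((P + P)*1 + P)*(236 - 146)) = -16 + 4*(((2*P)*1 + P)*90) = -16 + 4*((2*P + P)*90) = -16 + 4*((3*P)*90) = -16 + 4*(270*P) = -16 + 1080*P)
(-1265*29 - 1*33813) - J(239) = (-1265*29 - 1*33813) - (-16 + 1080*239) = (-36685 - 33813) - (-16 + 258120) = -70498 - 1*258104 = -70498 - 258104 = -328602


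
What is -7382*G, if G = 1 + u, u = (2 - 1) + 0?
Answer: -14764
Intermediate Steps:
u = 1 (u = 1 + 0 = 1)
G = 2 (G = 1 + 1 = 2)
-7382*G = -7382*2 = -14764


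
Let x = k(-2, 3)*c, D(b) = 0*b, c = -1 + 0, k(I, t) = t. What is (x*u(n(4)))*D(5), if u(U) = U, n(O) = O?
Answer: 0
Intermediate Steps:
c = -1
D(b) = 0
x = -3 (x = 3*(-1) = -3)
(x*u(n(4)))*D(5) = -3*4*0 = -12*0 = 0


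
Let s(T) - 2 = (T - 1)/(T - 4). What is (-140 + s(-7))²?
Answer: 2280100/121 ≈ 18844.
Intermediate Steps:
s(T) = 2 + (-1 + T)/(-4 + T) (s(T) = 2 + (T - 1)/(T - 4) = 2 + (-1 + T)/(-4 + T))
(-140 + s(-7))² = (-140 + 3*(-3 - 7)/(-4 - 7))² = (-140 + 3*(-10)/(-11))² = (-140 + 3*(-1/11)*(-10))² = (-140 + 30/11)² = (-1510/11)² = 2280100/121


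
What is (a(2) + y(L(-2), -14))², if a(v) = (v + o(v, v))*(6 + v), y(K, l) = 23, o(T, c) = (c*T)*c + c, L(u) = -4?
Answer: 14161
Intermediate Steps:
o(T, c) = c + T*c² (o(T, c) = (T*c)*c + c = T*c² + c = c + T*c²)
a(v) = (6 + v)*(v + v*(1 + v²)) (a(v) = (v + v*(1 + v*v))*(6 + v) = (v + v*(1 + v²))*(6 + v) = (6 + v)*(v + v*(1 + v²)))
(a(2) + y(L(-2), -14))² = (2*(12 + 2³ + 2*2 + 6*2²) + 23)² = (2*(12 + 8 + 4 + 6*4) + 23)² = (2*(12 + 8 + 4 + 24) + 23)² = (2*48 + 23)² = (96 + 23)² = 119² = 14161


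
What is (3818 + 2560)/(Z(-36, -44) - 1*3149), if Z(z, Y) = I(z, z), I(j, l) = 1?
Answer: -3189/1574 ≈ -2.0260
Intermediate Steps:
Z(z, Y) = 1
(3818 + 2560)/(Z(-36, -44) - 1*3149) = (3818 + 2560)/(1 - 1*3149) = 6378/(1 - 3149) = 6378/(-3148) = 6378*(-1/3148) = -3189/1574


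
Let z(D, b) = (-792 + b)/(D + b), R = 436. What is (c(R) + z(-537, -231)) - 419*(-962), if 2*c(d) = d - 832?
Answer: 103137621/256 ≈ 4.0288e+5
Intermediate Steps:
z(D, b) = (-792 + b)/(D + b)
c(d) = -416 + d/2 (c(d) = (d - 832)/2 = (-832 + d)/2 = -416 + d/2)
(c(R) + z(-537, -231)) - 419*(-962) = ((-416 + (½)*436) + (-792 - 231)/(-537 - 231)) - 419*(-962) = ((-416 + 218) - 1023/(-768)) + 403078 = (-198 - 1/768*(-1023)) + 403078 = (-198 + 341/256) + 403078 = -50347/256 + 403078 = 103137621/256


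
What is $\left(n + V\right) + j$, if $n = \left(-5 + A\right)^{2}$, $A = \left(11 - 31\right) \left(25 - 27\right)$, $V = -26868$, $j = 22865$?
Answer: $-2778$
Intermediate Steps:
$A = 40$ ($A = \left(-20\right) \left(-2\right) = 40$)
$n = 1225$ ($n = \left(-5 + 40\right)^{2} = 35^{2} = 1225$)
$\left(n + V\right) + j = \left(1225 - 26868\right) + 22865 = -25643 + 22865 = -2778$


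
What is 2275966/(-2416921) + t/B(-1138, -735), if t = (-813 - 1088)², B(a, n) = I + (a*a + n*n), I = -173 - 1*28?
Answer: 4557719151033/4435214385628 ≈ 1.0276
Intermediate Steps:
I = -201 (I = -173 - 28 = -201)
B(a, n) = -201 + a² + n² (B(a, n) = -201 + (a*a + n*n) = -201 + (a² + n²) = -201 + a² + n²)
t = 3613801 (t = (-1901)² = 3613801)
2275966/(-2416921) + t/B(-1138, -735) = 2275966/(-2416921) + 3613801/(-201 + (-1138)² + (-735)²) = 2275966*(-1/2416921) + 3613801/(-201 + 1295044 + 540225) = -2275966/2416921 + 3613801/1835068 = 4557719151033/4435214385628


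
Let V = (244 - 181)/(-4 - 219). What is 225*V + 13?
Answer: -11276/223 ≈ -50.565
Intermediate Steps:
V = -63/223 (V = 63/(-223) = 63*(-1/223) = -63/223 ≈ -0.28251)
225*V + 13 = 225*(-63/223) + 13 = -14175/223 + 13 = -11276/223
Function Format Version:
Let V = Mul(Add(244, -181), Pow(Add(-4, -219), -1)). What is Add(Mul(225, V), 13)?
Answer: Rational(-11276, 223) ≈ -50.565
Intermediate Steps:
V = Rational(-63, 223) (V = Mul(63, Pow(-223, -1)) = Mul(63, Rational(-1, 223)) = Rational(-63, 223) ≈ -0.28251)
Add(Mul(225, V), 13) = Add(Mul(225, Rational(-63, 223)), 13) = Add(Rational(-14175, 223), 13) = Rational(-11276, 223)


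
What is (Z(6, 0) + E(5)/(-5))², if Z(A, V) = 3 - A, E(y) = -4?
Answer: 121/25 ≈ 4.8400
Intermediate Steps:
(Z(6, 0) + E(5)/(-5))² = ((3 - 1*6) - 4/(-5))² = ((3 - 6) - 4*(-⅕))² = (-3 + ⅘)² = (-11/5)² = 121/25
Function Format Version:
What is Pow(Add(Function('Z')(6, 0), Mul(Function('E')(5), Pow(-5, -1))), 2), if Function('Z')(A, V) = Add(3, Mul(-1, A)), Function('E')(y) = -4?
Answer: Rational(121, 25) ≈ 4.8400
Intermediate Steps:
Pow(Add(Function('Z')(6, 0), Mul(Function('E')(5), Pow(-5, -1))), 2) = Pow(Add(Add(3, Mul(-1, 6)), Mul(-4, Pow(-5, -1))), 2) = Pow(Add(Add(3, -6), Mul(-4, Rational(-1, 5))), 2) = Pow(Add(-3, Rational(4, 5)), 2) = Pow(Rational(-11, 5), 2) = Rational(121, 25)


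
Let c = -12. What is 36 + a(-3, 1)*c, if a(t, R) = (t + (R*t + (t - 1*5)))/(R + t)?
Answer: -48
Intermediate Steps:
a(t, R) = (-5 + 2*t + R*t)/(R + t) (a(t, R) = (t + (R*t + (t - 5)))/(R + t) = (t + (R*t + (-5 + t)))/(R + t) = (t + (-5 + t + R*t))/(R + t) = (-5 + 2*t + R*t)/(R + t))
36 + a(-3, 1)*c = 36 + ((-5 + 2*(-3) + 1*(-3))/(1 - 3))*(-12) = 36 + ((-5 - 6 - 3)/(-2))*(-12) = 36 - 1/2*(-14)*(-12) = 36 + 7*(-12) = 36 - 84 = -48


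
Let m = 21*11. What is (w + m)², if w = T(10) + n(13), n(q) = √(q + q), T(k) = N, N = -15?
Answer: (216 + √26)² ≈ 48885.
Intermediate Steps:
m = 231
T(k) = -15
n(q) = √2*√q (n(q) = √(2*q) = √2*√q)
w = -15 + √26 (w = -15 + √2*√13 = -15 + √26 ≈ -9.9010)
(w + m)² = ((-15 + √26) + 231)² = (216 + √26)²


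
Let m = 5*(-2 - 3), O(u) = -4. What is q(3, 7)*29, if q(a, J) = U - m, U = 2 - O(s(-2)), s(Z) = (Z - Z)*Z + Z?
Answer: 899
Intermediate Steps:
s(Z) = Z (s(Z) = 0*Z + Z = 0 + Z = Z)
m = -25 (m = 5*(-5) = -25)
U = 6 (U = 2 - 1*(-4) = 2 + 4 = 6)
q(a, J) = 31 (q(a, J) = 6 - 1*(-25) = 6 + 25 = 31)
q(3, 7)*29 = 31*29 = 899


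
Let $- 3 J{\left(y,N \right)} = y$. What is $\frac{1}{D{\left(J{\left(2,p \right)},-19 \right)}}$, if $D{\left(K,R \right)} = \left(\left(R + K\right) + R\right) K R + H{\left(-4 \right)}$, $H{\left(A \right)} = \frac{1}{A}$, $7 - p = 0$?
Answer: $- \frac{36}{17641} \approx -0.0020407$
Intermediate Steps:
$p = 7$ ($p = 7 - 0 = 7 + 0 = 7$)
$J{\left(y,N \right)} = - \frac{y}{3}$
$D{\left(K,R \right)} = - \frac{1}{4} + K R \left(K + 2 R\right)$ ($D{\left(K,R \right)} = \left(\left(R + K\right) + R\right) K R + \frac{1}{-4} = \left(\left(K + R\right) + R\right) K R - \frac{1}{4} = \left(K + 2 R\right) K R - \frac{1}{4} = K \left(K + 2 R\right) R - \frac{1}{4} = K R \left(K + 2 R\right) - \frac{1}{4} = - \frac{1}{4} + K R \left(K + 2 R\right)$)
$\frac{1}{D{\left(J{\left(2,p \right)},-19 \right)}} = \frac{1}{- \frac{1}{4} - 19 \left(\left(- \frac{1}{3}\right) 2\right)^{2} + 2 \left(\left(- \frac{1}{3}\right) 2\right) \left(-19\right)^{2}} = \frac{1}{- \frac{1}{4} - 19 \left(- \frac{2}{3}\right)^{2} + 2 \left(- \frac{2}{3}\right) 361} = \frac{1}{- \frac{1}{4} - \frac{76}{9} - \frac{1444}{3}} = \frac{1}{- \frac{17641}{36}} = - \frac{36}{17641}$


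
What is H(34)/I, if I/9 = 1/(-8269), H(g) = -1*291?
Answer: 802093/3 ≈ 2.6736e+5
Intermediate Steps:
H(g) = -291
I = -9/8269 (I = 9/(-8269) = 9*(-1/8269) = -9/8269 ≈ -0.0010884)
H(34)/I = -291/(-9/8269) = -291*(-8269/9) = 802093/3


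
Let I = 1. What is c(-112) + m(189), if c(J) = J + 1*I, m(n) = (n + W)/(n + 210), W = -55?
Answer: -44155/399 ≈ -110.66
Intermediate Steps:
m(n) = (-55 + n)/(210 + n) (m(n) = (n - 55)/(n + 210) = (-55 + n)/(210 + n))
c(J) = 1 + J (c(J) = J + 1*1 = J + 1 = 1 + J)
c(-112) + m(189) = (1 - 112) + (-55 + 189)/(210 + 189) = -111 + 134/399 = -44155/399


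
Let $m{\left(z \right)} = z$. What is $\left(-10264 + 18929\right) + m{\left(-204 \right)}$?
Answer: $8461$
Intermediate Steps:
$\left(-10264 + 18929\right) + m{\left(-204 \right)} = \left(-10264 + 18929\right) - 204 = 8665 - 204 = 8461$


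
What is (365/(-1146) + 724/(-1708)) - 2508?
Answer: -1227633017/489342 ≈ -2508.7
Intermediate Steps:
(365/(-1146) + 724/(-1708)) - 2508 = (365*(-1/1146) + 724*(-1/1708)) - 2508 = (-365/1146 - 181/427) - 2508 = -363281/489342 - 2508 = -1227633017/489342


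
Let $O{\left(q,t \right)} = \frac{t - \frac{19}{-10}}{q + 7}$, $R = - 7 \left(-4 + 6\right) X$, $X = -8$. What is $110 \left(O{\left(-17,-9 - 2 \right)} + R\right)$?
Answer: $\frac{124201}{10} \approx 12420.0$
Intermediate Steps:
$R = 112$ ($R = - 7 \left(-4 + 6\right) \left(-8\right) = \left(-7\right) 2 \left(-8\right) = \left(-14\right) \left(-8\right) = 112$)
$O{\left(q,t \right)} = \frac{\frac{19}{10} + t}{7 + q}$ ($O{\left(q,t \right)} = \frac{t - - \frac{19}{10}}{7 + q} = \frac{t + \frac{19}{10}}{7 + q} = \frac{\frac{19}{10} + t}{7 + q}$)
$110 \left(O{\left(-17,-9 - 2 \right)} + R\right) = 110 \left(\frac{\frac{19}{10} - 11}{7 - 17} + 112\right) = 110 \left(\frac{\frac{19}{10} - 11}{-10} + 112\right) = 110 \left(- \frac{\frac{19}{10} - 11}{10} + 112\right) = 110 \left(\left(- \frac{1}{10}\right) \left(- \frac{91}{10}\right) + 112\right) = 110 \left(\frac{91}{100} + 112\right) = 110 \cdot \frac{11291}{100} = \frac{124201}{10}$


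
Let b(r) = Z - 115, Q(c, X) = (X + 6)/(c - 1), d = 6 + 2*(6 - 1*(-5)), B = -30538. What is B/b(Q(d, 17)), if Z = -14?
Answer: 30538/129 ≈ 236.73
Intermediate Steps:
d = 28 (d = 6 + 2*(6 + 5) = 6 + 2*11 = 6 + 22 = 28)
Q(c, X) = (6 + X)/(-1 + c)
b(r) = -129 (b(r) = -14 - 115 = -129)
B/b(Q(d, 17)) = -30538/(-129) = -30538*(-1/129) = 30538/129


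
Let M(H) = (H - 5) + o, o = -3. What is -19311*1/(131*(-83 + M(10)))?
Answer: 6437/3537 ≈ 1.8199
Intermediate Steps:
M(H) = -8 + H (M(H) = (H - 5) - 3 = (-5 + H) - 3 = -8 + H)
-19311*1/(131*(-83 + M(10))) = -19311*1/(131*(-83 + (-8 + 10))) = -19311*1/(131*(-83 + 2)) = -19311/((-81*131)) = -19311/(-10611) = -19311*(-1/10611) = 6437/3537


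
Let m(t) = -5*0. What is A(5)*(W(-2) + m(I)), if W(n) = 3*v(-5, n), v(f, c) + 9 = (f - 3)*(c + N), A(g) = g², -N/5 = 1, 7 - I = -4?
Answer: 3525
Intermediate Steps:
I = 11 (I = 7 - 1*(-4) = 7 + 4 = 11)
N = -5 (N = -5*1 = -5)
m(t) = 0
v(f, c) = -9 + (-5 + c)*(-3 + f) (v(f, c) = -9 + (f - 3)*(c - 5) = -9 + (-3 + f)*(-5 + c) = -9 + (-5 + c)*(-3 + f))
W(n) = 93 - 24*n (W(n) = 3*(6 - 5*(-5) - 3*n + n*(-5)) = 3*(6 + 25 - 3*n - 5*n) = 3*(31 - 8*n) = 93 - 24*n)
A(5)*(W(-2) + m(I)) = 5²*((93 - 24*(-2)) + 0) = 25*((93 + 48) + 0) = 25*(141 + 0) = 25*141 = 3525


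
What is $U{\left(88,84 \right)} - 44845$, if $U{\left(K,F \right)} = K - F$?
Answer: $-44841$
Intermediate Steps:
$U{\left(88,84 \right)} - 44845 = \left(88 - 84\right) - 44845 = 4 - 44845 = -44841$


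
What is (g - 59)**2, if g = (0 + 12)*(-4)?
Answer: 11449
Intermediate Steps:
g = -48 (g = 12*(-4) = -48)
(g - 59)**2 = (-48 - 59)**2 = (-107)**2 = 11449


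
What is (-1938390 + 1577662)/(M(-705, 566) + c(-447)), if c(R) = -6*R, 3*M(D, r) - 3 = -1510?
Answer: -1082184/6539 ≈ -165.50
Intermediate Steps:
M(D, r) = -1507/3 (M(D, r) = 1 + (⅓)*(-1510) = 1 - 1510/3 = -1507/3)
(-1938390 + 1577662)/(M(-705, 566) + c(-447)) = (-1938390 + 1577662)/(-1507/3 - 6*(-447)) = -360728/(-1507/3 + 2682) = -360728/6539/3 = -360728*3/6539 = -1082184/6539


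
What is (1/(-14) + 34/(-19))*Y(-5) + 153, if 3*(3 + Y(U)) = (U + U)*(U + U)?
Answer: 3669/38 ≈ 96.553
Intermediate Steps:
Y(U) = -3 + 4*U²/3 (Y(U) = -3 + ((U + U)*(U + U))/3 = -3 + ((2*U)*(2*U))/3 = -3 + (4*U²)/3 = -3 + 4*U²/3)
(1/(-14) + 34/(-19))*Y(-5) + 153 = (1/(-14) + 34/(-19))*(-3 + (4/3)*(-5)²) + 153 = (1*(-1/14) + 34*(-1/19))*(-3 + (4/3)*25) + 153 = (-1/14 - 34/19)*(-3 + 100/3) + 153 = -495/266*91/3 + 153 = -2145/38 + 153 = 3669/38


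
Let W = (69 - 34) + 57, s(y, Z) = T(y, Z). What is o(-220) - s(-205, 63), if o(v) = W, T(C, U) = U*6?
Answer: -286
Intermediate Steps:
T(C, U) = 6*U
s(y, Z) = 6*Z
W = 92 (W = 35 + 57 = 92)
o(v) = 92
o(-220) - s(-205, 63) = 92 - 6*63 = 92 - 1*378 = 92 - 378 = -286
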